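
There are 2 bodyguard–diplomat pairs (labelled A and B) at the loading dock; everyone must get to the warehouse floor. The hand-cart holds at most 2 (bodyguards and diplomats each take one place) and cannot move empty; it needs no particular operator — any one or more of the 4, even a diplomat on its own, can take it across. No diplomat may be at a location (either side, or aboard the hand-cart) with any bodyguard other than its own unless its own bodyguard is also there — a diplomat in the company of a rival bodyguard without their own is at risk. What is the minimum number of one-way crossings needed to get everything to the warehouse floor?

5

Counting alone: each trip to the warehouse floor takes at most 2 across and each return brings at least 1 back, so after t trips out (and t−1 returns) at most 2t − (t−1) of the 4 are across; that first reaches 4 at t = 3, so at least 5 crossings are needed.
The plan below uses exactly 5 crossings, so it is optimal:
1. bodyguard A and diplomat A cross → the warehouse floor.
2. bodyguard A crosses ← the loading dock.
3. bodyguard A and bodyguard B cross → the warehouse floor.
4. bodyguard B crosses ← the loading dock.
5. bodyguard B and diplomat B cross → the warehouse floor.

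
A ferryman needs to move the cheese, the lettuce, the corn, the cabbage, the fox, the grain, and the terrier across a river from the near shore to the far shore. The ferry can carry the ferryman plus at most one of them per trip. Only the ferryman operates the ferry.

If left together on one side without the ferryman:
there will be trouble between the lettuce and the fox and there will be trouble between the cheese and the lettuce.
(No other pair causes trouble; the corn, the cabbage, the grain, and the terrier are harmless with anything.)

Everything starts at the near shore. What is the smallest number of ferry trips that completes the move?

15

Counting alone: the ferryman can take at most 1 across per trip to the far shore, so moving all 7 needs at least 7 loaded trips out, with a return between consecutive ones — at least 13 crossings.
The safety rule pushes this higher. Following every safe sequence of crossings, the most of the 7 that can be at the far shore as the ferry arrives there on crossing 13 is 6 — never all 7.
So no plan with fewer than 15 crossings exists, and this one achieves 15:
1. Ferryman goes to the far shore with the lettuce.
2. Ferryman goes back to the near shore alone.
3. Ferryman goes to the far shore with the cheese.
4. Ferryman goes back to the near shore with the lettuce.
5. Ferryman goes to the far shore with the fox.
6. Ferryman goes back to the near shore alone.
7. Ferryman goes to the far shore with the corn.
8. Ferryman goes back to the near shore alone.
9. Ferryman goes to the far shore with the cabbage.
10. Ferryman goes back to the near shore alone.
11. Ferryman goes to the far shore with the grain.
12. Ferryman goes back to the near shore alone.
13. Ferryman goes to the far shore with the terrier.
14. Ferryman goes back to the near shore alone.
15. Ferryman goes to the far shore with the lettuce.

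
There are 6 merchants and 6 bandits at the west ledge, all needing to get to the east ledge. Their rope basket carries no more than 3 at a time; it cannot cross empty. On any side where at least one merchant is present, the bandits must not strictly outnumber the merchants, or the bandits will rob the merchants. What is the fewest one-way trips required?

impossible

Following every safe sequence of crossings from the start, the most of the 12 that can be at the east ledge as the rope basket arrives there on crossings 1, 3, 5 is 3, 5, 6 respectively; the best ever achieved is 6 of 12.
From crossing 7 on, no configuration arises that was not already reachable earlier: only 17 distinct safe configurations (who is on which side, and where the rope basket is) can ever be reached, none of them has everyone across, and every continuation just revisits them. They are: 0 merchants + 0 bandits across (rope basket back at the start); 0 merchants + 1 bandit across (rope basket there); 0 merchants + 1 bandit across (rope basket back at the start); 0 merchants + 2 bandits across (rope basket there); 0 merchants + 2 bandits across (rope basket back at the start); 0 merchants + 3 bandits across (rope basket there); 0 merchants + 3 bandits across (rope basket back at the start); 0 merchants + 4 bandits across (rope basket there); 0 merchants + 4 bandits across (rope basket back at the start); 0 merchants + 5 bandits across (rope basket there); 0 merchants + 5 bandits across (rope basket back at the start); 0 merchants + 6 bandits across (rope basket there); 1 merchant + 1 bandit across (rope basket there); 1 merchant + 1 bandit across (rope basket back at the start); 2 merchants + 2 bandits across (rope basket there); 2 merchants + 2 bandits across (rope basket back at the start); 3 merchants + 3 bandits across (rope basket there). So no valid plan exists.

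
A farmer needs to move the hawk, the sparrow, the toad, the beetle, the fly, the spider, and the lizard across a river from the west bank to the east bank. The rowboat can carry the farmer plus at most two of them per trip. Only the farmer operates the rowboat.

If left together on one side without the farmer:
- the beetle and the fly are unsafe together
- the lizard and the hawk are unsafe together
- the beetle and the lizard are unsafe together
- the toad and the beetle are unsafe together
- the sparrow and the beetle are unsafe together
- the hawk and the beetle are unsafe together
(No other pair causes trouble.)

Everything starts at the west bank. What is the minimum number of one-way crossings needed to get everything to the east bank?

11

Counting alone: the farmer can take at most 2 across per trip to the east bank, so moving all 7 needs at least 4 loaded trips out, with a return between consecutive ones — at least 7 crossings.
The safety rule pushes this higher. Following every safe sequence of crossings, the most of the 7 that can be at the east bank as the rowboat arrives there on crossings 7, 9 is 5, 6 respectively — never all 7.
So no plan with fewer than 11 crossings exists, and this one achieves 11:
1. Farmer goes to the east bank with the beetle and the hawk.  [the west bank: the fly, the lizard, the sparrow, the spider, the toad | the east bank: the beetle, the hawk]
2. Farmer goes back to the west bank with the hawk.  [the west bank: the fly, the hawk, the lizard, the sparrow, the spider, the toad | the east bank: the beetle]
3. Farmer goes to the east bank with the hawk and the sparrow.  [the west bank: the fly, the lizard, the spider, the toad | the east bank: the beetle, the hawk, the sparrow]
4. Farmer goes back to the west bank with the beetle.  [the west bank: the beetle, the fly, the lizard, the spider, the toad | the east bank: the hawk, the sparrow]
5. Farmer goes to the east bank with the beetle and the toad.  [the west bank: the fly, the lizard, the spider | the east bank: the beetle, the hawk, the sparrow, the toad]
6. Farmer goes back to the west bank with the beetle.  [the west bank: the beetle, the fly, the lizard, the spider | the east bank: the hawk, the sparrow, the toad]
7. Farmer goes to the east bank with the beetle and the fly.  [the west bank: the lizard, the spider | the east bank: the beetle, the fly, the hawk, the sparrow, the toad]
8. Farmer goes back to the west bank with the beetle.  [the west bank: the beetle, the lizard, the spider | the east bank: the fly, the hawk, the sparrow, the toad]
9. Farmer goes to the east bank with the beetle and the spider.  [the west bank: the lizard | the east bank: the beetle, the fly, the hawk, the sparrow, the spider, the toad]
10. Farmer goes back to the west bank with the beetle.  [the west bank: the beetle, the lizard | the east bank: the fly, the hawk, the sparrow, the spider, the toad]
11. Farmer goes to the east bank with the beetle and the lizard.  [the west bank: — | the east bank: the beetle, the fly, the hawk, the lizard, the sparrow, the spider, the toad]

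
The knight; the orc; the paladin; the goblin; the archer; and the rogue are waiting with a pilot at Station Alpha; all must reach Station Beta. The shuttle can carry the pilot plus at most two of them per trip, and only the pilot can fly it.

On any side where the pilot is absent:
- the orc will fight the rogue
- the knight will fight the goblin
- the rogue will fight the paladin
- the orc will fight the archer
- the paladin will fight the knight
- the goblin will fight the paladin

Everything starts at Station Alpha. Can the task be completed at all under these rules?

Whatever the first load, the items left behind include a forbidden pair without the pilot. No opening move is safe, so no plan exists.

No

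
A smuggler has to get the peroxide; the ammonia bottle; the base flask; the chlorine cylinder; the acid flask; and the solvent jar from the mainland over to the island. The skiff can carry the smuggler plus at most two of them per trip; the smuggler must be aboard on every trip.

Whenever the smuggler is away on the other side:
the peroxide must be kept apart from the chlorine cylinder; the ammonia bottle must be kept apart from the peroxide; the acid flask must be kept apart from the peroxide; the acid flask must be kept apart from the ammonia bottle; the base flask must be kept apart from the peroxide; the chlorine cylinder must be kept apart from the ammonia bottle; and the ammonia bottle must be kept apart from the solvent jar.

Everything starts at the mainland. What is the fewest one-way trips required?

Counting alone: the smuggler can take at most 2 across per trip to the island, so moving all 6 needs at least 3 loaded trips out, with a return between consecutive ones — at least 5 crossings.
The safety rule pushes this higher. Following every safe sequence of crossings, the most of the 6 that can be at the island as the skiff arrives there on crossings 5, 7 is 4, 5 respectively — never all 6.
So no plan with fewer than 9 crossings exists, and this one achieves 9:
1. Smuggler goes to the island with the ammonia bottle and the peroxide.
2. Smuggler goes back to the mainland with the peroxide.
3. Smuggler goes to the island with the base flask and the peroxide.
4. Smuggler goes back to the mainland with the peroxide.
5. Smuggler goes to the island with the acid flask and the chlorine cylinder.
6. Smuggler goes back to the mainland with the ammonia bottle.
7. Smuggler goes to the island with the peroxide and the solvent jar.
8. Smuggler goes back to the mainland with the peroxide.
9. Smuggler goes to the island with the ammonia bottle and the peroxide.

9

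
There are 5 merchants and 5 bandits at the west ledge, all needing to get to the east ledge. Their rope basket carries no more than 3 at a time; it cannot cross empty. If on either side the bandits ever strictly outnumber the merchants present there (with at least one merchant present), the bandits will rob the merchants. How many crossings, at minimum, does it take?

11

Counting alone: each trip to the east ledge takes at most 3 across and each return brings at least 1 back, so after t trips out (and t−1 returns) at most 3t − (t−1) of the 10 are across; that first reaches 10 at t = 5, so at least 9 crossings are needed.
The safety rule pushes this higher. Following every safe sequence of crossings, the most of the 10 that can be at the east ledge as the rope basket arrives there on crossing 9 is 9 — never all 10.
So no plan with fewer than 11 crossings exists, and this one achieves 11:
1. 2 bandits → the east ledge.  (the west ledge: 5M 3B; the east ledge: 0M 2B)
2. 1 bandit ← the west ledge.  (the west ledge: 5M 4B; the east ledge: 0M 1B)
3. 3 bandits → the east ledge.  (the west ledge: 5M 1B; the east ledge: 0M 4B)
4. 1 bandit ← the west ledge.  (the west ledge: 5M 2B; the east ledge: 0M 3B)
5. 3 merchants → the east ledge.  (the west ledge: 2M 2B; the east ledge: 3M 3B)
6. 1 merchant and 1 bandit ← the west ledge.  (the west ledge: 3M 3B; the east ledge: 2M 2B)
7. 3 merchants → the east ledge.  (the west ledge: 0M 3B; the east ledge: 5M 2B)
8. 1 bandit ← the west ledge.  (the west ledge: 0M 4B; the east ledge: 5M 1B)
9. 2 bandits → the east ledge.  (the west ledge: 0M 2B; the east ledge: 5M 3B)
10. 1 bandit ← the west ledge.  (the west ledge: 0M 3B; the east ledge: 5M 2B)
11. 3 bandits → the east ledge.  (the west ledge: 0M 0B; the east ledge: 5M 5B)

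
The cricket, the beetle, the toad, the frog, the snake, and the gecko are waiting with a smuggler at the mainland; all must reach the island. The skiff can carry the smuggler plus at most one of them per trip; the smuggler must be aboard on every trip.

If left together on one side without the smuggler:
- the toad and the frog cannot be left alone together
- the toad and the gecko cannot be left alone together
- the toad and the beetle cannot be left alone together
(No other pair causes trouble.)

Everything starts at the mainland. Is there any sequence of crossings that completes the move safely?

No

Following every safe sequence of crossings from the start, the most of the 6 that can be at the island as the skiff arrives there on crossings 1, 3, 5, 7 is 1, 2, 3, 4 respectively; the best ever achieved is 4 of 6.
From crossing 9 on, no configuration arises that was not already reachable earlier: only 36 distinct safe configurations (who is on which side, and where the skiff is) can ever be reached, none of them has everyone across, and every continuation just revisits them. So no valid plan exists.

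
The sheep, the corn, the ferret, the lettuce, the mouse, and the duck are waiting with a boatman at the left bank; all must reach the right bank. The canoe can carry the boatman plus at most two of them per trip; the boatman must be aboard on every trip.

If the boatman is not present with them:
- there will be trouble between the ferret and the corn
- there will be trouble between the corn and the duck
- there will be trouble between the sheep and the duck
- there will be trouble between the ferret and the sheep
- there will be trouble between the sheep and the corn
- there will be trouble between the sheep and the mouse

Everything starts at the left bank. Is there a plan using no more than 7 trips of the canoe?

Counting alone: the boatman can take at most 2 across per trip to the right bank, so moving all 6 needs at least 3 loaded trips out, with a return between consecutive ones — at least 5 crossings.
The safety rule pushes this higher. Following every safe sequence of crossings, the most of the 6 that can be at the right bank as the canoe arrives there on crossings 5, 7 is 4, 5 respectively — never all 6.
So the move cannot be finished within 7 crossings. (The shortest complete plan takes 9:)
1. Boatman goes to the right bank with the corn and the sheep.  [the left bank: the duck, the ferret, the lettuce, the mouse | the right bank: the corn, the sheep]
2. Boatman goes back to the left bank with the sheep.  [the left bank: the duck, the ferret, the lettuce, the mouse, the sheep | the right bank: the corn]
3. Boatman goes to the right bank with the lettuce and the sheep.  [the left bank: the duck, the ferret, the mouse | the right bank: the corn, the lettuce, the sheep]
4. Boatman goes back to the left bank with the sheep.  [the left bank: the duck, the ferret, the mouse, the sheep | the right bank: the corn, the lettuce]
5. Boatman goes to the right bank with the mouse and the sheep.  [the left bank: the duck, the ferret | the right bank: the corn, the lettuce, the mouse, the sheep]
6. Boatman goes back to the left bank with the sheep.  [the left bank: the duck, the ferret, the sheep | the right bank: the corn, the lettuce, the mouse]
7. Boatman goes to the right bank with the duck and the ferret.  [the left bank: the sheep | the right bank: the corn, the duck, the ferret, the lettuce, the mouse]
8. Boatman goes back to the left bank with the corn.  [the left bank: the corn, the sheep | the right bank: the duck, the ferret, the lettuce, the mouse]
9. Boatman goes to the right bank with the corn and the sheep.  [the left bank: — | the right bank: the corn, the duck, the ferret, the lettuce, the mouse, the sheep]

No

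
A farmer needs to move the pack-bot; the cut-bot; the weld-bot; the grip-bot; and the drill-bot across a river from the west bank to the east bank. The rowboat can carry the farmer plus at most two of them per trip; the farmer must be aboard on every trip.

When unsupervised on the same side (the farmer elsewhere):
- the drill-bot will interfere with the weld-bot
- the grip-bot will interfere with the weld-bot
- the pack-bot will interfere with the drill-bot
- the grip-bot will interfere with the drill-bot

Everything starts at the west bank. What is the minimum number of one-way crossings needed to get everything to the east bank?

7

Counting alone: the farmer can take at most 2 across per trip to the east bank, so moving all 5 needs at least 3 loaded trips out, with a return between consecutive ones — at least 5 crossings.
The safety rule pushes this higher. Following every safe sequence of crossings, the most of the 5 that can be at the east bank as the rowboat arrives there on crossing 5 is 4 — never all 5.
So no plan with fewer than 7 crossings exists, and this one achieves 7:
1. Farmer goes to the east bank with the drill-bot and the weld-bot.  [the west bank: the cut-bot, the grip-bot, the pack-bot | the east bank: the drill-bot, the weld-bot]
2. Farmer goes back to the west bank with the weld-bot.  [the west bank: the cut-bot, the grip-bot, the pack-bot, the weld-bot | the east bank: the drill-bot]
3. Farmer goes to the east bank with the pack-bot and the weld-bot.  [the west bank: the cut-bot, the grip-bot | the east bank: the drill-bot, the pack-bot, the weld-bot]
4. Farmer goes back to the west bank with the drill-bot.  [the west bank: the cut-bot, the drill-bot, the grip-bot | the east bank: the pack-bot, the weld-bot]
5. Farmer goes to the east bank with the cut-bot and the grip-bot.  [the west bank: the drill-bot | the east bank: the cut-bot, the grip-bot, the pack-bot, the weld-bot]
6. Farmer goes back to the west bank with the weld-bot.  [the west bank: the drill-bot, the weld-bot | the east bank: the cut-bot, the grip-bot, the pack-bot]
7. Farmer goes to the east bank with the drill-bot and the weld-bot.  [the west bank: — | the east bank: the cut-bot, the drill-bot, the grip-bot, the pack-bot, the weld-bot]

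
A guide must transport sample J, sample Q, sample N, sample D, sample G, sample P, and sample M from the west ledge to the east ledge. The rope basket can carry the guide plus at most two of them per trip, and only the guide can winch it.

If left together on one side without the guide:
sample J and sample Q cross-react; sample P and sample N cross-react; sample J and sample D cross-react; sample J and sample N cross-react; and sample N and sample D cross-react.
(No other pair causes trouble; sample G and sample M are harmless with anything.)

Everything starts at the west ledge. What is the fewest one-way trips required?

Counting alone: the guide can take at most 2 across per trip to the east ledge, so moving all 7 needs at least 4 loaded trips out, with a return between consecutive ones — at least 7 crossings.
The safety rule pushes this higher. Following every safe sequence of crossings, the most of the 7 that can be at the east ledge as the rope basket arrives there on crossings 7, 9 is 5, 6 respectively — never all 7.
So no plan with fewer than 11 crossings exists, and this one achieves 11:
1. Guide goes to the east ledge with sample J and sample N.  [the west ledge: sample D, sample G, sample M, sample P, sample Q | the east ledge: sample J, sample N]
2. Guide goes back to the west ledge with sample J.  [the west ledge: sample D, sample G, sample J, sample M, sample P, sample Q | the east ledge: sample N]
3. Guide goes to the east ledge with sample J and sample Q.  [the west ledge: sample D, sample G, sample M, sample P | the east ledge: sample J, sample N, sample Q]
4. Guide goes back to the west ledge with sample J.  [the west ledge: sample D, sample G, sample J, sample M, sample P | the east ledge: sample N, sample Q]
5. Guide goes to the east ledge with sample G and sample J.  [the west ledge: sample D, sample M, sample P | the east ledge: sample G, sample J, sample N, sample Q]
6. Guide goes back to the west ledge with sample J.  [the west ledge: sample D, sample J, sample M, sample P | the east ledge: sample G, sample N, sample Q]
7. Guide goes to the east ledge with sample J and sample M.  [the west ledge: sample D, sample P | the east ledge: sample G, sample J, sample M, sample N, sample Q]
8. Guide goes back to the west ledge with sample J.  [the west ledge: sample D, sample J, sample P | the east ledge: sample G, sample M, sample N, sample Q]
9. Guide goes to the east ledge with sample D and sample P.  [the west ledge: sample J | the east ledge: sample D, sample G, sample M, sample N, sample P, sample Q]
10. Guide goes back to the west ledge with sample N.  [the west ledge: sample J, sample N | the east ledge: sample D, sample G, sample M, sample P, sample Q]
11. Guide goes to the east ledge with sample J and sample N.  [the west ledge: — | the east ledge: sample D, sample G, sample J, sample M, sample N, sample P, sample Q]

11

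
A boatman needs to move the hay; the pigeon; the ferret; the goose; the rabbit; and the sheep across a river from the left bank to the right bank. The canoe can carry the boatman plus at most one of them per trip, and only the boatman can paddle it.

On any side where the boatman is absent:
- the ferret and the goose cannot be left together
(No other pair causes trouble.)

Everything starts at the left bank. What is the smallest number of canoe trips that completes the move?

Counting alone: the boatman can take at most 1 across per trip to the right bank, so moving all 6 needs at least 6 loaded trips out, with a return between consecutive ones — at least 11 crossings.
The plan below uses exactly 11 crossings, so it is optimal:
1. Boatman goes to the right bank with the ferret.  [the left bank: the goose, the hay, the pigeon, the rabbit, the sheep | the right bank: the ferret]
2. Boatman goes back to the left bank alone.  [the left bank: the goose, the hay, the pigeon, the rabbit, the sheep | the right bank: the ferret]
3. Boatman goes to the right bank with the hay.  [the left bank: the goose, the pigeon, the rabbit, the sheep | the right bank: the ferret, the hay]
4. Boatman goes back to the left bank alone.  [the left bank: the goose, the pigeon, the rabbit, the sheep | the right bank: the ferret, the hay]
5. Boatman goes to the right bank with the pigeon.  [the left bank: the goose, the rabbit, the sheep | the right bank: the ferret, the hay, the pigeon]
6. Boatman goes back to the left bank alone.  [the left bank: the goose, the rabbit, the sheep | the right bank: the ferret, the hay, the pigeon]
7. Boatman goes to the right bank with the rabbit.  [the left bank: the goose, the sheep | the right bank: the ferret, the hay, the pigeon, the rabbit]
8. Boatman goes back to the left bank alone.  [the left bank: the goose, the sheep | the right bank: the ferret, the hay, the pigeon, the rabbit]
9. Boatman goes to the right bank with the sheep.  [the left bank: the goose | the right bank: the ferret, the hay, the pigeon, the rabbit, the sheep]
10. Boatman goes back to the left bank alone.  [the left bank: the goose | the right bank: the ferret, the hay, the pigeon, the rabbit, the sheep]
11. Boatman goes to the right bank with the goose.  [the left bank: — | the right bank: the ferret, the goose, the hay, the pigeon, the rabbit, the sheep]

11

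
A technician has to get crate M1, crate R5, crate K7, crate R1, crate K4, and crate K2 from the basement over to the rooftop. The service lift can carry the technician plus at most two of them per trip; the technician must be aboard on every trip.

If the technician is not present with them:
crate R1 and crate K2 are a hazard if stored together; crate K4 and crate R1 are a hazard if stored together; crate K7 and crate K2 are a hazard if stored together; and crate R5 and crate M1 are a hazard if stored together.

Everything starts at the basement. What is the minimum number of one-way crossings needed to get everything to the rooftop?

Whatever the first load, the items left behind include a forbidden pair without the technician. No opening move is safe, so no plan exists.

impossible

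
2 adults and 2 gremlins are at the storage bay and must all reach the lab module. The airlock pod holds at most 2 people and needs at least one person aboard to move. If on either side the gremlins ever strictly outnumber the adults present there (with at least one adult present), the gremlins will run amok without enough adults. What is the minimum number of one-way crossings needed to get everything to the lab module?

5

Counting alone: each trip to the lab module takes at most 2 across and each return brings at least 1 back, so after t trips out (and t−1 returns) at most 2t − (t−1) of the 4 are across; that first reaches 4 at t = 3, so at least 5 crossings are needed.
The plan below uses exactly 5 crossings, so it is optimal:
1. 2 gremlins → the lab module.  (the storage bay: 2A 0G; the lab module: 0A 2G)
2. 1 gremlin ← the storage bay.  (the storage bay: 2A 1G; the lab module: 0A 1G)
3. 2 adults → the lab module.  (the storage bay: 0A 1G; the lab module: 2A 1G)
4. 1 gremlin ← the storage bay.  (the storage bay: 0A 2G; the lab module: 2A 0G)
5. 2 gremlins → the lab module.  (the storage bay: 0A 0G; the lab module: 2A 2G)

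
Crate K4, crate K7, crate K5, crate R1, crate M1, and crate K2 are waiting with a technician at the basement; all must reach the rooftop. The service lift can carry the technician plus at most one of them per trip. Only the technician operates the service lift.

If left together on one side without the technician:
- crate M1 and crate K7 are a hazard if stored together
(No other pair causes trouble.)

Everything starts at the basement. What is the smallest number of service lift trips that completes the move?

Counting alone: the technician can take at most 1 across per trip to the rooftop, so moving all 6 needs at least 6 loaded trips out, with a return between consecutive ones — at least 11 crossings.
The plan below uses exactly 11 crossings, so it is optimal:
1. Technician goes to the rooftop with crate K7.  [the basement: crate K2, crate K4, crate K5, crate M1, crate R1 | the rooftop: crate K7]
2. Technician goes back to the basement alone.  [the basement: crate K2, crate K4, crate K5, crate M1, crate R1 | the rooftop: crate K7]
3. Technician goes to the rooftop with crate K4.  [the basement: crate K2, crate K5, crate M1, crate R1 | the rooftop: crate K4, crate K7]
4. Technician goes back to the basement alone.  [the basement: crate K2, crate K5, crate M1, crate R1 | the rooftop: crate K4, crate K7]
5. Technician goes to the rooftop with crate K5.  [the basement: crate K2, crate M1, crate R1 | the rooftop: crate K4, crate K5, crate K7]
6. Technician goes back to the basement alone.  [the basement: crate K2, crate M1, crate R1 | the rooftop: crate K4, crate K5, crate K7]
7. Technician goes to the rooftop with crate R1.  [the basement: crate K2, crate M1 | the rooftop: crate K4, crate K5, crate K7, crate R1]
8. Technician goes back to the basement alone.  [the basement: crate K2, crate M1 | the rooftop: crate K4, crate K5, crate K7, crate R1]
9. Technician goes to the rooftop with crate K2.  [the basement: crate M1 | the rooftop: crate K2, crate K4, crate K5, crate K7, crate R1]
10. Technician goes back to the basement alone.  [the basement: crate M1 | the rooftop: crate K2, crate K4, crate K5, crate K7, crate R1]
11. Technician goes to the rooftop with crate M1.  [the basement: — | the rooftop: crate K2, crate K4, crate K5, crate K7, crate M1, crate R1]

11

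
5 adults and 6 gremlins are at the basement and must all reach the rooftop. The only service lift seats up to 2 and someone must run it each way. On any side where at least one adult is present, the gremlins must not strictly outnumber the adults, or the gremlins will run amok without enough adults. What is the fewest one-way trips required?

impossible

The gremlins already outnumber the adults at the basement before anyone moves, so the starting position itself is disallowed.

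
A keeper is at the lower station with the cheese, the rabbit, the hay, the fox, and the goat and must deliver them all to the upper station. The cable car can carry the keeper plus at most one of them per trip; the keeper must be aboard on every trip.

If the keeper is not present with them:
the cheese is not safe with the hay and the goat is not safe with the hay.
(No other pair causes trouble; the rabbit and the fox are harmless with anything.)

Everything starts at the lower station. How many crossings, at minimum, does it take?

Counting alone: the keeper can take at most 1 across per trip to the upper station, so moving all 5 needs at least 5 loaded trips out, with a return between consecutive ones — at least 9 crossings.
The safety rule pushes this higher. Following every safe sequence of crossings, the most of the 5 that can be at the upper station as the cable car arrives there on crossing 9 is 4 — never all 5.
So no plan with fewer than 11 crossings exists, and this one achieves 11:
1. Keeper goes to the upper station with the hay.  [the lower station: the cheese, the fox, the goat, the rabbit | the upper station: the hay]
2. Keeper goes back to the lower station alone.  [the lower station: the cheese, the fox, the goat, the rabbit | the upper station: the hay]
3. Keeper goes to the upper station with the cheese.  [the lower station: the fox, the goat, the rabbit | the upper station: the cheese, the hay]
4. Keeper goes back to the lower station with the hay.  [the lower station: the fox, the goat, the hay, the rabbit | the upper station: the cheese]
5. Keeper goes to the upper station with the goat.  [the lower station: the fox, the hay, the rabbit | the upper station: the cheese, the goat]
6. Keeper goes back to the lower station alone.  [the lower station: the fox, the hay, the rabbit | the upper station: the cheese, the goat]
7. Keeper goes to the upper station with the rabbit.  [the lower station: the fox, the hay | the upper station: the cheese, the goat, the rabbit]
8. Keeper goes back to the lower station alone.  [the lower station: the fox, the hay | the upper station: the cheese, the goat, the rabbit]
9. Keeper goes to the upper station with the fox.  [the lower station: the hay | the upper station: the cheese, the fox, the goat, the rabbit]
10. Keeper goes back to the lower station alone.  [the lower station: the hay | the upper station: the cheese, the fox, the goat, the rabbit]
11. Keeper goes to the upper station with the hay.  [the lower station: — | the upper station: the cheese, the fox, the goat, the hay, the rabbit]

11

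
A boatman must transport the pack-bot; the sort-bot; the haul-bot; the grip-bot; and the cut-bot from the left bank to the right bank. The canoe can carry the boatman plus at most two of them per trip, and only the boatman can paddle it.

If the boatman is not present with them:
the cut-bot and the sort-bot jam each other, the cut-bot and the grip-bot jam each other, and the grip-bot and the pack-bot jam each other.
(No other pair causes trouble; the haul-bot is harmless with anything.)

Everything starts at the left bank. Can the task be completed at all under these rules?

1. Boatman goes to the right bank with the cut-bot and the pack-bot.
2. Boatman goes back to the left bank alone.
3. Boatman goes to the right bank with the haul-bot.
4. Boatman goes back to the left bank alone.
5. Boatman goes to the right bank with the grip-bot and the sort-bot.

Yes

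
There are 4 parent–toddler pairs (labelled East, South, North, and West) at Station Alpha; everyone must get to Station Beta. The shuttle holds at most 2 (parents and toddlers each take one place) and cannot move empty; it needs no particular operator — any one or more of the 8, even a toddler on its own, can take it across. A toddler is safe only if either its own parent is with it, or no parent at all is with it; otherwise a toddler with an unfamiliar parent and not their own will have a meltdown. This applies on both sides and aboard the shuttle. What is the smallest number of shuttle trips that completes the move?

Following every safe sequence of crossings from the start, the most of the 8 that can be at Station Beta as the shuttle arrives there on crossings 1, 3, 5 is 2, 3, 4 respectively; the best ever achieved is 4 of 8.
From crossing 7 on, no configuration arises that was not already reachable earlier: only 44 distinct safe configurations (who is on which side, and where the shuttle is) can ever be reached, none of them has everyone across, and every continuation just revisits them. So no valid plan exists.

impossible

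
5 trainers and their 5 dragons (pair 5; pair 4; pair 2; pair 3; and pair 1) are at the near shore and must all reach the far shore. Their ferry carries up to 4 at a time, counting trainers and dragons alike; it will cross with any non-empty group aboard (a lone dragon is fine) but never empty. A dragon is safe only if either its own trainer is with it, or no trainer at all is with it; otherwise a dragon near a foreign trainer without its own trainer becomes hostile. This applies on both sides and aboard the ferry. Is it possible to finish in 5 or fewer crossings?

No

Counting alone: each trip to the far shore takes at most 4 across and each return brings at least 1 back, so after t trips out (and t−1 returns) at most 4t − (t−1) of the 10 are across; that first reaches 10 at t = 3, so at least 5 crossings are needed.
The safety rule pushes this higher. Following every safe sequence of crossings, the most of the 10 that can be at the far shore as the ferry arrives there on crossing 5 is 9 — never all 10.
So the move cannot be finished within 5 crossings. (The shortest complete plan takes 7:)
1. dragon 5 and trainer 5 cross → the far shore.
2. trainer 5 crosses ← the near shore.
3. dragon 1, dragon 2, dragon 3, and dragon 4 cross → the far shore.
4. dragon 5 crosses ← the near shore.
5. trainer 1, trainer 2, trainer 3, and trainer 4 cross → the far shore.
6. dragon 4 and trainer 4 cross ← the near shore.
7. dragon 4, dragon 5, trainer 4, and trainer 5 cross → the far shore.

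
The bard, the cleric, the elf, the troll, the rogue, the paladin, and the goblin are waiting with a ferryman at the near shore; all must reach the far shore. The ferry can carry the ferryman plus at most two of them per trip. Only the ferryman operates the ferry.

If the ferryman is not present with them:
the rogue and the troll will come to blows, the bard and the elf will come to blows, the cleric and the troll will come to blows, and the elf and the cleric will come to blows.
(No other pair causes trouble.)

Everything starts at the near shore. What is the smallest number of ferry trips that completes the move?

Counting alone: the ferryman can take at most 2 across per trip to the far shore, so moving all 7 needs at least 4 loaded trips out, with a return between consecutive ones — at least 7 crossings.
The safety rule pushes this higher. Following every safe sequence of crossings, the most of the 7 that can be at the far shore as the ferry arrives there on crossing 7 is 6 — never all 7.
So no plan with fewer than 9 crossings exists, and this one achieves 9:
1. Ferryman goes to the far shore with the elf and the troll.
2. Ferryman goes back to the near shore alone.
3. Ferryman goes to the far shore with the bard.
4. Ferryman goes back to the near shore with the elf.
5. Ferryman goes to the far shore with the cleric and the rogue.
6. Ferryman goes back to the near shore with the troll.
7. Ferryman goes to the far shore with the goblin and the paladin.
8. Ferryman goes back to the near shore alone.
9. Ferryman goes to the far shore with the elf and the troll.

9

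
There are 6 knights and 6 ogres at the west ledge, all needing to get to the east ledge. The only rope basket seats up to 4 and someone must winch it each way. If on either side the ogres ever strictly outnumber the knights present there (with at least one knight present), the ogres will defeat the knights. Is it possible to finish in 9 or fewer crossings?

Yes

Yes — this plan uses 9 crossings (≤ 9):
1. 2 ogres → the east ledge.  (the west ledge: 6K 4O; the east ledge: 0K 2O)
2. 1 ogre ← the west ledge.  (the west ledge: 6K 5O; the east ledge: 0K 1O)
3. 4 ogres → the east ledge.  (the west ledge: 6K 1O; the east ledge: 0K 5O)
4. 1 ogre ← the west ledge.  (the west ledge: 6K 2O; the east ledge: 0K 4O)
5. 4 knights → the east ledge.  (the west ledge: 2K 2O; the east ledge: 4K 4O)
6. 1 knight and 1 ogre ← the west ledge.  (the west ledge: 3K 3O; the east ledge: 3K 3O)
7. 2 knights and 2 ogres → the east ledge.  (the west ledge: 1K 1O; the east ledge: 5K 5O)
8. 1 knight and 1 ogre ← the west ledge.  (the west ledge: 2K 2O; the east ledge: 4K 4O)
9. 2 knights and 2 ogres → the east ledge.  (the west ledge: 0K 0O; the east ledge: 6K 6O)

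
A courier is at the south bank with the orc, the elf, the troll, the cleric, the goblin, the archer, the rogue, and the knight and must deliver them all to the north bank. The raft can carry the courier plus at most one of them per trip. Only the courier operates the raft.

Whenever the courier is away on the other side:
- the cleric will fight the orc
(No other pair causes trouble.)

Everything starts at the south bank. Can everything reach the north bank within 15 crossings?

Yes — this plan uses 15 crossings (≤ 15):
1. Courier goes to the north bank with the orc.  [the south bank: the archer, the cleric, the elf, the goblin, the knight, the rogue, the troll | the north bank: the orc]
2. Courier goes back to the south bank alone.  [the south bank: the archer, the cleric, the elf, the goblin, the knight, the rogue, the troll | the north bank: the orc]
3. Courier goes to the north bank with the elf.  [the south bank: the archer, the cleric, the goblin, the knight, the rogue, the troll | the north bank: the elf, the orc]
4. Courier goes back to the south bank alone.  [the south bank: the archer, the cleric, the goblin, the knight, the rogue, the troll | the north bank: the elf, the orc]
5. Courier goes to the north bank with the troll.  [the south bank: the archer, the cleric, the goblin, the knight, the rogue | the north bank: the elf, the orc, the troll]
6. Courier goes back to the south bank alone.  [the south bank: the archer, the cleric, the goblin, the knight, the rogue | the north bank: the elf, the orc, the troll]
7. Courier goes to the north bank with the goblin.  [the south bank: the archer, the cleric, the knight, the rogue | the north bank: the elf, the goblin, the orc, the troll]
8. Courier goes back to the south bank alone.  [the south bank: the archer, the cleric, the knight, the rogue | the north bank: the elf, the goblin, the orc, the troll]
9. Courier goes to the north bank with the archer.  [the south bank: the cleric, the knight, the rogue | the north bank: the archer, the elf, the goblin, the orc, the troll]
10. Courier goes back to the south bank alone.  [the south bank: the cleric, the knight, the rogue | the north bank: the archer, the elf, the goblin, the orc, the troll]
11. Courier goes to the north bank with the rogue.  [the south bank: the cleric, the knight | the north bank: the archer, the elf, the goblin, the orc, the rogue, the troll]
12. Courier goes back to the south bank alone.  [the south bank: the cleric, the knight | the north bank: the archer, the elf, the goblin, the orc, the rogue, the troll]
13. Courier goes to the north bank with the knight.  [the south bank: the cleric | the north bank: the archer, the elf, the goblin, the knight, the orc, the rogue, the troll]
14. Courier goes back to the south bank alone.  [the south bank: the cleric | the north bank: the archer, the elf, the goblin, the knight, the orc, the rogue, the troll]
15. Courier goes to the north bank with the cleric.  [the south bank: — | the north bank: the archer, the cleric, the elf, the goblin, the knight, the orc, the rogue, the troll]

Yes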